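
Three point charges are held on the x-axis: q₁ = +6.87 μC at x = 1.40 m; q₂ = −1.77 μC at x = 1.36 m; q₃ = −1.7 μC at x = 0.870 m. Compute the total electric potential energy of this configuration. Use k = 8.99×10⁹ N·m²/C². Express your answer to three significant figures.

-2.88 J

The work to assemble the configuration equals its total potential energy, U = Σ kqᵢqⱼ/rᵢⱼ over all pairs.
Pair separations: r₁₂ = 0.0400 m, r₁₃ = 0.530 m, r₂₃ = 0.490 m.
U = (-2.73) + (-0.198) + (0.0552) = -2.88 J.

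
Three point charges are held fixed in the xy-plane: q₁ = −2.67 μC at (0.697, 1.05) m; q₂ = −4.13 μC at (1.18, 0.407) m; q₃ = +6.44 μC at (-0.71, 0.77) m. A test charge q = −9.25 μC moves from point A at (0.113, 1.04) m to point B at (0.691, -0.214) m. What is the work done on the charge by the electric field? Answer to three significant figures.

-0.259 J

The work done by the electric force is W_field = −ΔU = −q(V_B − V_A) = q(V_A − V_B).
At A: distances to the source charges are 0.584 m, 1.24 m, 0.866 m; V_A = Σ kqᵢ/rᵢ = -4180 V.
At B: distances to the source charges are 1.26 m, 0.790 m, 1.71 m; V_B = Σ kqᵢ/rᵢ = -3.21×10⁴ V.
ΔV = V_B − V_A = -2.80×10⁴ V.
W_field = −qΔV = −(-9.25×10⁻⁶ C)(-2.80×10⁴ V) = -0.259 J.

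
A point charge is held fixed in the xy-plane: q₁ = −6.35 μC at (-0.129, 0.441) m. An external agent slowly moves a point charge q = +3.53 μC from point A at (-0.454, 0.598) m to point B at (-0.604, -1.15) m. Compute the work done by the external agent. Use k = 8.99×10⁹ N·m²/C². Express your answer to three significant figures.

0.437 J

For quasistatic motion the external work equals the change in potential energy: W_ext = qΔV = q(V_B − V_A).
At A: distance to the source charge is 0.361 m; V_A = kq₁/r = -1.58×10⁵ V.
At B: distance to the source charge is 1.66 m; V_B = kq₁/r = -3.44×10⁴ V.
ΔV = V_B − V_A = 1.24×10⁵ V.
W_ext = qΔV = (3.53×10⁻⁶ C)(1.24×10⁵ V) = 0.437 J.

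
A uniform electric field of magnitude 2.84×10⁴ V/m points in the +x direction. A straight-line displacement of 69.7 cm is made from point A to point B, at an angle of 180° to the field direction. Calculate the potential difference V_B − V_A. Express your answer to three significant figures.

1.98×10⁴ V

Only the component of displacement along E changes the potential: ΔV = −E·d·cosθ.
ΔV = −(2.84×10⁴ V/m)(0.697 m)cos180° = 1.98×10⁴ V.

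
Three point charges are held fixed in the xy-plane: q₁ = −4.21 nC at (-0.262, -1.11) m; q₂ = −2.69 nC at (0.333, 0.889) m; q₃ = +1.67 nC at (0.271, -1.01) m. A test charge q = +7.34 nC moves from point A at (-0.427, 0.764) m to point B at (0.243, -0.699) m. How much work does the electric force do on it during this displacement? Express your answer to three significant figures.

The work done by the electric force is W_field = −ΔU = −q(V_B − V_A) = q(V_A − V_B).
At A: distances to the source charges are 1.88 m, 0.770 m, 1.91 m; V_A = Σ kqᵢ/rᵢ = -43.6 V.
At B: distances to the source charges are 0.651 m, 1.59 m, 0.312 m; V_B = Σ kqᵢ/rᵢ = -25.3 V.
ΔV = V_B − V_A = 18.4 V.
W_field = −qΔV = −(7.34×10⁻⁹ C)(18.4 V) = -1.35×10⁻⁷ J.

-1.35×10⁻⁷ J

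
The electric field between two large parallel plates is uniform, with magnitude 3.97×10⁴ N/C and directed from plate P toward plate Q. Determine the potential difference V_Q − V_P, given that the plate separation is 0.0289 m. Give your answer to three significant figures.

In a uniform field, potential decreases in the direction of E: ΔV = −E·d for a displacement d parallel to E.
Going from P to Q is a displacement of 0.0289 m along the field, so V_Q − V_P = −Ed = -1150 V.

-1150 V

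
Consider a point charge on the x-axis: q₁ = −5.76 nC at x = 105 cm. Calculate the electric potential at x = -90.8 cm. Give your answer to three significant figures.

The total potential is the scalar sum of each charge's contribution, V = Σ kqᵢ/rᵢ.
V = k[(-5.76×10⁻⁹)/(1.96)] = -26.4 V.

-26.4 V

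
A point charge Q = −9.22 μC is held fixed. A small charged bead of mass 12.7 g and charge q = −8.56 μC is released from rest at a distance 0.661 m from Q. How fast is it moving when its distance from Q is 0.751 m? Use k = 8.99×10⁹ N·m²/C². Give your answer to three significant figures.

Only the electrostatic force acts, so mechanical energy is conserved: ½mv² = U₁ − U₂ = kQq(1/r₁ − 1/r₂).
U₁ − U₂ = (8.99×10⁹ N·m²/C²)(-9.22×10⁻⁶ C)(-8.56×10⁻⁶ C)(1/0.661 − 1/0.751) = 0.129 J.
v = √(2·0.129/0.0127) = 4.50 m/s.

4.50 m/s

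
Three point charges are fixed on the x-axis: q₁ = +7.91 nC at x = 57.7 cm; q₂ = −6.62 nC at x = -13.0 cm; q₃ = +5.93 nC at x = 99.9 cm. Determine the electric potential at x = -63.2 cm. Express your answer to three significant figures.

-27.0 V

Electric potential is a scalar, so the contributions from each charge add algebraically: V = Σ kqᵢ/rᵢ.
Distances from the field point to each charge: r₁ = 1.21 m, r₂ = 0.502 m, r₃ = 1.63 m.
V = k[(7.91×10⁻⁹)/(1.21) + (-6.62×10⁻⁹)/(0.502) + (5.93×10⁻⁹)/(1.63)] = -27.0 V.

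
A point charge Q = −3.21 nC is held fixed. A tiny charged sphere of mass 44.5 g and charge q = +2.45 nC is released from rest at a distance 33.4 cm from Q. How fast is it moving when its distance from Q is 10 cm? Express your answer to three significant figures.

Only the electrostatic force acts, so mechanical energy is conserved: ½mv² = U₁ − U₂ = kQq(1/r₁ − 1/r₂).
U₁ − U₂ = (8.99×10⁹ N·m²/C²)(-3.21×10⁻⁹ C)(2.45×10⁻⁹ C)(1/0.334 − 1/0.100) = 4.95×10⁻⁷ J.
v = √(2·4.95×10⁻⁷/0.0445) = 4.72×10⁻³ m/s.

4.72×10⁻³ m/s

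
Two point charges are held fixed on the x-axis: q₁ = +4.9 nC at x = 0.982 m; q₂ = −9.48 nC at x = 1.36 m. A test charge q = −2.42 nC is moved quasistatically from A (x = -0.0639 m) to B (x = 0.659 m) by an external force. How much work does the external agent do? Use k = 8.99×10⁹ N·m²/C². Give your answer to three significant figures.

-7.87×10⁻⁸ J

For quasistatic motion the external work equals the change in potential energy: W_ext = qΔV = q(V_B − V_A).
At A: distances to the source charges are 1.05 m, 1.42 m; V_A = Σ kqᵢ/rᵢ = -17.7 V.
At B: distances to the source charges are 0.323 m, 0.701 m; V_B = Σ kqᵢ/rᵢ = 14.8 V.
ΔV = V_B − V_A = 32.5 V.
W_ext = qΔV = (-2.42×10⁻⁹ C)(32.5 V) = -7.87×10⁻⁸ J.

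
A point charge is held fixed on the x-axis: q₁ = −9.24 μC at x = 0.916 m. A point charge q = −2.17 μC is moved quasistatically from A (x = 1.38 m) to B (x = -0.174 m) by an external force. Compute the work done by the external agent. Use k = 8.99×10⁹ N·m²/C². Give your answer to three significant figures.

-0.223 J

For quasistatic motion the external work equals the change in potential energy: W_ext = qΔV = q(V_B − V_A).
At A: distance to the source charge is 0.464 m; V_A = kq₁/r = -1.79×10⁵ V.
At B: distance to the source charge is 1.09 m; V_B = kq₁/r = -7.62×10⁴ V.
ΔV = V_B − V_A = 1.03×10⁵ V.
W_ext = qΔV = (-2.17×10⁻⁶ C)(1.03×10⁵ V) = -0.223 J.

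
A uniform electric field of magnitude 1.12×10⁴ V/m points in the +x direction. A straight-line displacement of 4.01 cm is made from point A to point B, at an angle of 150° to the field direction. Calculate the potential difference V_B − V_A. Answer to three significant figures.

Only the component of displacement along E changes the potential: ΔV = −E·d·cosθ.
ΔV = −(1.12×10⁴ V/m)(0.0401 m)cos150° = 389 V.

389 V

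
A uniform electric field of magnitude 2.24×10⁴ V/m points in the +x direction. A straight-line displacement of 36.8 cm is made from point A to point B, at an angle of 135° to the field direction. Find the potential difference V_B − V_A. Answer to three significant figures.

5830 V

Only the component of displacement along E changes the potential: ΔV = −E·d·cosθ.
ΔV = −(2.24×10⁴ V/m)(0.368 m)cos135° = 5830 V.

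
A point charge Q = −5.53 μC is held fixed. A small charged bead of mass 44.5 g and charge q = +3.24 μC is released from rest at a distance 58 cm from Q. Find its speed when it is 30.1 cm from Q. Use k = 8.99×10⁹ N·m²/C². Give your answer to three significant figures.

3.40 m/s

Only the electrostatic force acts, so mechanical energy is conserved: ½mv² = U₁ − U₂ = kQq(1/r₁ − 1/r₂).
U₁ − U₂ = (8.99×10⁹ N·m²/C²)(-5.53×10⁻⁶ C)(3.24×10⁻⁶ C)(1/0.580 − 1/0.301) = 0.257 J.
v = √(2·0.257/0.0445) = 3.40 m/s.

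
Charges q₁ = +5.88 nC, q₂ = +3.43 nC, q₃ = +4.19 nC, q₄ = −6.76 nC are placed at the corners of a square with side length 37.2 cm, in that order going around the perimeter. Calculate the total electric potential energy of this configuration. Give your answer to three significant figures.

The assembly work is the sum of pairwise potential energies, U = Σ_{i<j} kqᵢqⱼ/rᵢⱼ.
The four side pairs have separation 0.372 m and the two diagonal pairs 0.526 m.
Summing all 6 pair terms gives U = -7.86×10⁻⁷ J.

-7.86×10⁻⁷ J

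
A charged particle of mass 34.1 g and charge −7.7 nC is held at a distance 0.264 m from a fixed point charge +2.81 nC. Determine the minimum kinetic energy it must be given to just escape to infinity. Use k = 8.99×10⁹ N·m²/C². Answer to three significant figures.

7.37×10⁻⁷ J

To just escape, total mechanical energy must reach zero at infinity: ½mv²_min + U = 0, so ½mv²_min = −U = |kQq|/r.
|U| = |kQq|/r = (8.99×10⁹ N·m²/C²)(2.81×10⁻⁹)(7.70×10⁻⁹)/(0.264) = 7.37×10⁻⁷ J.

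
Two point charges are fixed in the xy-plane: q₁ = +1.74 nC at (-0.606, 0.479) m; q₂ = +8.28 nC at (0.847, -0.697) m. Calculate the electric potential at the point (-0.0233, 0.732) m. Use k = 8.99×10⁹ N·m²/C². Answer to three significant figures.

69.1 V

The total potential is the scalar sum of each charge's contribution, V = Σ kqᵢ/rᵢ.
Distances from the field point to each charge: r₁ = 0.635 m, r₂ = 1.67 m.
V = k[(1.74×10⁻⁹)/(0.635) + (8.28×10⁻⁹)/(1.67)] = 69.1 V.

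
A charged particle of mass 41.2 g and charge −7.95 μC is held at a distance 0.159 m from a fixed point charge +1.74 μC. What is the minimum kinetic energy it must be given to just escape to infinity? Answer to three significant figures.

0.782 J

To just escape, total mechanical energy must reach zero at infinity: ½mv²_min + U = 0, so ½mv²_min = −U = |kQq|/r.
|U| = |kQq|/r = (8.99×10⁹ N·m²/C²)(1.74×10⁻⁶)(7.95×10⁻⁶)/(0.159) = 0.782 J.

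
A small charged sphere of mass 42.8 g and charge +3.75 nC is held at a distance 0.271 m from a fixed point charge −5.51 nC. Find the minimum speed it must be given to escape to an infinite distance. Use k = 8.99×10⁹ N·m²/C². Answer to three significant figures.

To just escape, total mechanical energy must reach zero at infinity: ½mv²_min + U = 0, so ½mv²_min = −U = |kQq|/r.
|U| = |kQq|/r = (8.99×10⁹ N·m²/C²)(5.51×10⁻⁹)(3.75×10⁻⁹)/(0.271) = 6.85×10⁻⁷ J.
v_min = √(2|U|/m) = √(2·6.85×10⁻⁷/0.0428) = 5.66×10⁻³ m/s.

5.66×10⁻³ m/s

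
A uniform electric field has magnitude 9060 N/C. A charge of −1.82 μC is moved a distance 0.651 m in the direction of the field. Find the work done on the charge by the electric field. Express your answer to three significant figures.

-0.0107 J

The potential change for a displacement 0.651 m in the direction of the field is ΔV = −Ed = -5900 V.
W_field = −qΔV = -0.0107 J.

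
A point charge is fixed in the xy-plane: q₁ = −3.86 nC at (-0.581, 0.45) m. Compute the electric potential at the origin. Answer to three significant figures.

-47.2 V

The total potential is the scalar sum of each charge's contribution, V = Σ kqᵢ/rᵢ.
Distances from the field point to each charge: r₁ = 0.735 m.
V = k[(-3.86×10⁻⁹)/(0.735)] = -47.2 V.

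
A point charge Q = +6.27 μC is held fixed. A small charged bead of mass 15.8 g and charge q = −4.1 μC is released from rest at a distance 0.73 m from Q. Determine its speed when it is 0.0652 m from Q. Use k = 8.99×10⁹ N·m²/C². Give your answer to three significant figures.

Only the electrostatic force acts, so mechanical energy is conserved: ½mv² = U₁ − U₂ = kQq(1/r₁ − 1/r₂).
U₁ − U₂ = (8.99×10⁹ N·m²/C²)(6.27×10⁻⁶ C)(-4.10×10⁻⁶ C)(1/0.730 − 1/0.0652) = 3.23 J.
v = √(2·3.23/0.0158) = 20.2 m/s.

20.2 m/s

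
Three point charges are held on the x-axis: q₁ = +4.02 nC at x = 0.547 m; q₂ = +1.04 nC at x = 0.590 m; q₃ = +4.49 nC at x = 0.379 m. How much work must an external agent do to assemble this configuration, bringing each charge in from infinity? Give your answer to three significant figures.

2.04×10⁻⁶ J

The assembly work is the sum of pairwise potential energies, U = Σ_{i<j} kqᵢqⱼ/rᵢⱼ.
Pair separations: r₁₂ = 0.0430 m, r₁₃ = 0.168 m, r₂₃ = 0.211 m.
U = (8.74×10⁻⁷) + (9.66×10⁻⁷) + (1.99×10⁻⁷) = 2.04×10⁻⁶ J.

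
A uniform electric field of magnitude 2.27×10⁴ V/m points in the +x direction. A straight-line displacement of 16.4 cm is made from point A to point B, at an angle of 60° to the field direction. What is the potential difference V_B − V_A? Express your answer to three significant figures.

Only the component of displacement along E changes the potential: ΔV = −E·d·cosθ.
ΔV = −(2.27×10⁴ V/m)(0.164 m)cos60° = -1860 V.

-1860 V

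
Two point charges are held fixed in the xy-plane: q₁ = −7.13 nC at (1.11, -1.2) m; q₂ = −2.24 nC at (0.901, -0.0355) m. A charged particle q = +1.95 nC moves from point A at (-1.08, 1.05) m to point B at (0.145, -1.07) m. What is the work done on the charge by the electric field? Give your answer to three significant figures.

The work done by the electric force is W_field = −ΔU = −q(V_B − V_A) = q(V_A − V_B).
At A: distances to the source charges are 3.14 m, 2.26 m; V_A = Σ kqᵢ/rᵢ = -29.3 V.
At B: distances to the source charges are 0.974 m, 1.28 m; V_B = Σ kqᵢ/rᵢ = -81.5 V.
ΔV = V_B − V_A = -52.2 V.
W_field = −qΔV = −(1.95×10⁻⁹ C)(-52.2 V) = 1.02×10⁻⁷ J.

1.02×10⁻⁷ J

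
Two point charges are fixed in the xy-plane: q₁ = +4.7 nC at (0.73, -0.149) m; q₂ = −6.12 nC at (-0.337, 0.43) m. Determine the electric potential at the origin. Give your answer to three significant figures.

Electric potential is a scalar, so the contributions from each charge add algebraically: V = Σ kqᵢ/rᵢ.
Distances from the field point to each charge: r₁ = 0.745 m, r₂ = 0.546 m.
V = k[(4.70×10⁻⁹)/(0.745) + (-6.12×10⁻⁹)/(0.546)] = -44.0 V.

-44.0 V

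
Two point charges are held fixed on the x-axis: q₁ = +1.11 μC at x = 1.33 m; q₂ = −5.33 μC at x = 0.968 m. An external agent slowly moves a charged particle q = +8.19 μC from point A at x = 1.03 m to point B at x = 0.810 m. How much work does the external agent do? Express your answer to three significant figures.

3.73 J

For quasistatic motion the external work equals the change in potential energy: W_ext = qΔV = q(V_B − V_A).
At A: distances to the source charges are 0.300 m, 0.0620 m; V_A = Σ kqᵢ/rᵢ = -7.40×10⁵ V.
At B: distances to the source charges are 0.520 m, 0.158 m; V_B = Σ kqᵢ/rᵢ = -2.84×10⁵ V.
ΔV = V_B − V_A = 4.56×10⁵ V.
W_ext = qΔV = (8.19×10⁻⁶ C)(4.56×10⁵ V) = 3.73 J.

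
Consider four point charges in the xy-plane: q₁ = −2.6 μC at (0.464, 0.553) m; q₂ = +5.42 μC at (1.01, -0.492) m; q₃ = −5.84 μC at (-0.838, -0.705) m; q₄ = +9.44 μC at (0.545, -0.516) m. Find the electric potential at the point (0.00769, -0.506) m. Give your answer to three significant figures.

The total potential is the scalar sum of each charge's contribution, V = Σ kqᵢ/rᵢ.
Distances from the field point to each charge: r₁ = 1.15 m, r₂ = 1.00 m, r₃ = 0.869 m, r₄ = 0.537 m.
V = k[(-2.60×10⁻⁶)/(1.15) + (5.42×10⁻⁶)/(1.00) + (-5.84×10⁻⁶)/(0.869) + (9.44×10⁻⁶)/(0.537)] = 1.26×10⁵ V.

1.26×10⁵ V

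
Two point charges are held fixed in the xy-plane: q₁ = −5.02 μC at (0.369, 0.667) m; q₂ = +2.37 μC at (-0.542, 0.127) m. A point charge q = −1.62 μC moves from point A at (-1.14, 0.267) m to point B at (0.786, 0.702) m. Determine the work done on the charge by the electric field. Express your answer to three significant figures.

-0.160 J

The work done by the electric force is W_field = −ΔU = −q(V_B − V_A) = q(V_A − V_B).
At A: distances to the source charges are 1.56 m, 0.614 m; V_A = Σ kqᵢ/rᵢ = 5780 V.
At B: distances to the source charges are 0.418 m, 1.45 m; V_B = Σ kqᵢ/rᵢ = -9.31×10⁴ V.
ΔV = V_B − V_A = -9.89×10⁴ V.
W_field = −qΔV = −(-1.62×10⁻⁶ C)(-9.89×10⁴ V) = -0.160 J.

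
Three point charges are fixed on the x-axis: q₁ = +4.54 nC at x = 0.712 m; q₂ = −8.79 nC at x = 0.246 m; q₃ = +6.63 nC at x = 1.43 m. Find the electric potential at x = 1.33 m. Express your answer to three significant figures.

589 V

Electric potential is a scalar, so the contributions from each charge add algebraically: V = Σ kqᵢ/rᵢ.
Distances from the field point to each charge: r₁ = 0.618 m, r₂ = 1.08 m, r₃ = 0.100 m.
V = k[(4.54×10⁻⁹)/(0.618) + (-8.79×10⁻⁹)/(1.08) + (6.63×10⁻⁹)/(0.100)] = 589 V.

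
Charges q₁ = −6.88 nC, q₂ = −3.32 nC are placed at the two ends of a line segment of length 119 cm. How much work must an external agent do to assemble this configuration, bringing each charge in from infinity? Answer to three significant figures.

The assembly work is the sum of pairwise potential energies, U = Σ_{i<j} kqᵢqⱼ/rᵢⱼ.
The separation is r = 1.19 m.
U = (1.73×10⁻⁷) = 1.73×10⁻⁷ J.

1.73×10⁻⁷ J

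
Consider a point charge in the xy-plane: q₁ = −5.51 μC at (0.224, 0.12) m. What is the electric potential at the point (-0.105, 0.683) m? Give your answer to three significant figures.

Electric potential is a scalar, so the contributions from each charge add algebraically: V = Σ kqᵢ/rᵢ.
Distances from the field point to each charge: r₁ = 0.652 m.
V = k[(-5.51×10⁻⁶)/(0.652)] = -7.60×10⁴ V.

-7.60×10⁴ V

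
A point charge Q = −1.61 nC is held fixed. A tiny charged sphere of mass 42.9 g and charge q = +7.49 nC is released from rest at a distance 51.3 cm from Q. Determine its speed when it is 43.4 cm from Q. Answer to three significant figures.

Only the electrostatic force acts, so mechanical energy is conserved: ½mv² = U₁ − U₂ = kQq(1/r₁ − 1/r₂).
U₁ − U₂ = (8.99×10⁹ N·m²/C²)(-1.61×10⁻⁹ C)(7.49×10⁻⁹ C)(1/0.513 − 1/0.434) = 3.85×10⁻⁸ J.
v = √(2·3.85×10⁻⁸/0.0429) = 1.34×10⁻³ m/s.

1.34×10⁻³ m/s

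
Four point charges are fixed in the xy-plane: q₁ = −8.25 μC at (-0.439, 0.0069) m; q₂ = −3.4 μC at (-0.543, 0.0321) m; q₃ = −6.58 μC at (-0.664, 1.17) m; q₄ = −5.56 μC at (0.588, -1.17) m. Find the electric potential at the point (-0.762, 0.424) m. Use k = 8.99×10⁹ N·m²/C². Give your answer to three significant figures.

-3.11×10⁵ V

The total potential is the scalar sum of each charge's contribution, V = Σ kqᵢ/rᵢ.
Distances from the field point to each charge: r₁ = 0.528 m, r₂ = 0.449 m, r₃ = 0.752 m, r₄ = 2.09 m.
V = k[(-8.25×10⁻⁶)/(0.528) + (-3.40×10⁻⁶)/(0.449) + (-6.58×10⁻⁶)/(0.752) + (-5.56×10⁻⁶)/(2.09)] = -3.11×10⁵ V.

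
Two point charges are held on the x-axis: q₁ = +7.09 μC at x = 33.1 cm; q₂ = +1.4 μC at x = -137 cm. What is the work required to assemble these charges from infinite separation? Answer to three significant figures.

0.0525 J

The work to assemble the configuration equals its total potential energy, U = Σ kqᵢqⱼ/rᵢⱼ over all pairs.
Pair separations: r₁₂ = 1.70 m.
U = (0.0525) = 0.0525 J.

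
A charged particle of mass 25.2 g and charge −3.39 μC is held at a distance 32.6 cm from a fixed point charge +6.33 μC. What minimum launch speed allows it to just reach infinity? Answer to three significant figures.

6.85 m/s

To just escape, total mechanical energy must reach zero at infinity: ½mv²_min + U = 0, so ½mv²_min = −U = |kQq|/r.
|U| = |kQq|/r = (8.99×10⁹ N·m²/C²)(6.33×10⁻⁶)(3.39×10⁻⁶)/(0.326) = 0.592 J.
v_min = √(2|U|/m) = √(2·0.592/0.0252) = 6.85 m/s.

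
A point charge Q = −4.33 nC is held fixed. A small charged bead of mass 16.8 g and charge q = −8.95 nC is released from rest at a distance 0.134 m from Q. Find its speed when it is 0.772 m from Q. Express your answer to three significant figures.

Only the electrostatic force acts, so mechanical energy is conserved: ½mv² = U₁ − U₂ = kQq(1/r₁ − 1/r₂).
U₁ − U₂ = (8.99×10⁹ N·m²/C²)(-4.33×10⁻⁹ C)(-8.95×10⁻⁹ C)(1/0.134 − 1/0.772) = 2.15×10⁻⁶ J.
v = √(2·2.15×10⁻⁶/0.0168) = 0.0160 m/s.

0.0160 m/s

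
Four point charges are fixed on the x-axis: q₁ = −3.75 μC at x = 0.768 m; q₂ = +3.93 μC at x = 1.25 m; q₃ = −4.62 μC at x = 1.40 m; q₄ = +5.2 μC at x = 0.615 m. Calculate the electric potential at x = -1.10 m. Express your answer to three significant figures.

Electric potential is a scalar, so the contributions from each charge add algebraically: V = Σ kqᵢ/rᵢ.
Distances from the field point to each charge: r₁ = 1.87 m, r₂ = 2.35 m, r₃ = 2.50 m, r₄ = 1.72 m.
V = k[(-3.75×10⁻⁶)/(1.87) + (3.93×10⁻⁶)/(2.35) + (-4.62×10⁻⁶)/(2.50) + (5.20×10⁻⁶)/(1.72)] = 7630 V.

7630 V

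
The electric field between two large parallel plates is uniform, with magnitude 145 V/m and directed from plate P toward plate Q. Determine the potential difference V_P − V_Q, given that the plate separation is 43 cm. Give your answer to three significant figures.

62.4 V

In a uniform field, potential decreases in the direction of E: ΔV = −E·d for a displacement d parallel to E.
Going from Q to P is a displacement of 43 cm opposite to the field, so V_P − V_Q = +Ed = 62.4 V.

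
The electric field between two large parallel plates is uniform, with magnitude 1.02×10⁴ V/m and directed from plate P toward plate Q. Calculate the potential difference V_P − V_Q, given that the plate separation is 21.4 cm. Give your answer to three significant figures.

In a uniform field, potential decreases in the direction of E: ΔV = −E·d for a displacement d parallel to E.
Going from Q to P is a displacement of 21.4 cm opposite to the field, so V_P − V_Q = +Ed = 2180 V.

2180 V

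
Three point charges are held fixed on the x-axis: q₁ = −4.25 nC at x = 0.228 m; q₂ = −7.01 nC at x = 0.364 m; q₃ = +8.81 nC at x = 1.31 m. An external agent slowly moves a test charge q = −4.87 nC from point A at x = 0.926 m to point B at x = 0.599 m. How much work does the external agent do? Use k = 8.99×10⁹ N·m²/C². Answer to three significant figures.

1.46×10⁻⁶ J

For quasistatic motion the external work equals the change in potential energy: W_ext = qΔV = q(V_B − V_A).
At A: distances to the source charges are 0.698 m, 0.562 m, 0.384 m; V_A = Σ kqᵢ/rᵢ = 39.4 V.
At B: distances to the source charges are 0.371 m, 0.235 m, 0.711 m; V_B = Σ kqᵢ/rᵢ = -260 V.
ΔV = V_B − V_A = -299 V.
W_ext = qΔV = (-4.87×10⁻⁹ C)(-299 V) = 1.46×10⁻⁶ J.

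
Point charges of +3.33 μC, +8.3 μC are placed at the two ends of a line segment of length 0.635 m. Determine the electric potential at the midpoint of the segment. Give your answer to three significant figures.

3.29×10⁵ V

The total potential is the scalar sum of each charge's contribution, V = Σ kqᵢ/rᵢ.
Each charge is 0.318 m from the midpoint.
V = k[(3.33×10⁻⁶)/(0.318) + (8.30×10⁻⁶)/(0.318)] = 3.29×10⁵ V.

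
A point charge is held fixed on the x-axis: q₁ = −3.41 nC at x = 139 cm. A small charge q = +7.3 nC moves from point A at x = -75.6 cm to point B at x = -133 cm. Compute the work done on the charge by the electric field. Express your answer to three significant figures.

The work done by the electric force is W_field = −ΔU = −q(V_B − V_A) = q(V_A − V_B).
At A: distance to the source charge is 2.15 m; V_A = kq₁/r = -14.3 V.
At B: distance to the source charge is 2.72 m; V_B = kq₁/r = -11.3 V.
ΔV = V_B − V_A = 3.01 V.
W_field = −qΔV = −(7.30×10⁻⁹ C)(3.01 V) = -2.20×10⁻⁸ J.

-2.20×10⁻⁸ J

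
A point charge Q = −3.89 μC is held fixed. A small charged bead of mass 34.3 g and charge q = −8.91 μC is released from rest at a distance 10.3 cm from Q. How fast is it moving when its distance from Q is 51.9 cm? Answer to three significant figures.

11.9 m/s

Only the electrostatic force acts, so mechanical energy is conserved: ½mv² = U₁ − U₂ = kQq(1/r₁ − 1/r₂).
U₁ − U₂ = (8.99×10⁹ N·m²/C²)(-3.89×10⁻⁶ C)(-8.91×10⁻⁶ C)(1/0.103 − 1/0.519) = 2.42 J.
v = √(2·2.42/0.0343) = 11.9 m/s.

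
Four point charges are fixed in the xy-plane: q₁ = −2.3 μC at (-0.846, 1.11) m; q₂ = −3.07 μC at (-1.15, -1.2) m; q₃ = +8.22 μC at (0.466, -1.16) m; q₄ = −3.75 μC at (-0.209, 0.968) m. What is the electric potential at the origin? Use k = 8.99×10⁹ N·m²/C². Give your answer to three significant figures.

-6350 V

Electric potential is a scalar, so the contributions from each charge add algebraically: V = Σ kqᵢ/rᵢ.
Distances from the field point to each charge: r₁ = 1.40 m, r₂ = 1.66 m, r₃ = 1.25 m, r₄ = 0.990 m.
V = k[(-2.30×10⁻⁶)/(1.40) + (-3.07×10⁻⁶)/(1.66) + (8.22×10⁻⁶)/(1.25) + (-3.75×10⁻⁶)/(0.990)] = -6350 V.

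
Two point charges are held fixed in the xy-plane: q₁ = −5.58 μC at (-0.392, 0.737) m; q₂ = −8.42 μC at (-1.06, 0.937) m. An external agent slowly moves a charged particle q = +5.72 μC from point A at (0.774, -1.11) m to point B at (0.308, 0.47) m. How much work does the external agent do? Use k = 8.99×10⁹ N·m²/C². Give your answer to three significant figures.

For quasistatic motion the external work equals the change in potential energy: W_ext = qΔV = q(V_B − V_A).
At A: distances to the source charges are 2.18 m, 2.75 m; V_A = Σ kqᵢ/rᵢ = -5.05×10⁴ V.
At B: distances to the source charges are 0.749 m, 1.45 m; V_B = Σ kqᵢ/rᵢ = -1.19×10⁵ V.
ΔV = V_B − V_A = -6.88×10⁴ V.
W_ext = qΔV = (5.72×10⁻⁶ C)(-6.88×10⁴ V) = -0.394 J.

-0.394 J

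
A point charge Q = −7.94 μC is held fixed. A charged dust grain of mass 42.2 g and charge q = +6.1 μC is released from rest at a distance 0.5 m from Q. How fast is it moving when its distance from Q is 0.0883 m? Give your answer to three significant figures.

13.9 m/s

Only the electrostatic force acts, so mechanical energy is conserved: ½mv² = U₁ − U₂ = kQq(1/r₁ − 1/r₂).
U₁ − U₂ = (8.99×10⁹ N·m²/C²)(-7.94×10⁻⁶ C)(6.10×10⁻⁶ C)(1/0.500 − 1/0.0883) = 4.06 J.
v = √(2·4.06/0.0422) = 13.9 m/s.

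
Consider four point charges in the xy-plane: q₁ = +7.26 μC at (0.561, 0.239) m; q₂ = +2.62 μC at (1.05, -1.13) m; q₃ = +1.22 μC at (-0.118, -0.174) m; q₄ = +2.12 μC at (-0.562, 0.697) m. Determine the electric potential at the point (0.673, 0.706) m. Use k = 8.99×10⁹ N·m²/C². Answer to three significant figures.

1.73×10⁵ V

Electric potential is a scalar, so the contributions from each charge add algebraically: V = Σ kqᵢ/rᵢ.
Distances from the field point to each charge: r₁ = 0.480 m, r₂ = 1.87 m, r₃ = 1.18 m, r₄ = 1.24 m.
V = k[(7.26×10⁻⁶)/(0.480) + (2.62×10⁻⁶)/(1.87) + (1.22×10⁻⁶)/(1.18) + (2.12×10⁻⁶)/(1.24)] = 1.73×10⁵ V.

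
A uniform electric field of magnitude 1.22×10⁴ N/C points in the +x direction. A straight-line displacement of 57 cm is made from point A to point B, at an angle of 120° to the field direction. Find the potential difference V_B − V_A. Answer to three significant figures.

Only the component of displacement along E changes the potential: ΔV = −E·d·cosθ.
ΔV = −(1.22×10⁴ V/m)(0.570 m)cos120° = 3480 V.

3480 V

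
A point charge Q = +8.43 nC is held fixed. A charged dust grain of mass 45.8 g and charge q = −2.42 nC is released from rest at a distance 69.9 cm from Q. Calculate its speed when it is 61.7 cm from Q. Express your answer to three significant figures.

Only the electrostatic force acts, so mechanical energy is conserved: ½mv² = U₁ − U₂ = kQq(1/r₁ − 1/r₂).
U₁ − U₂ = (8.99×10⁹ N·m²/C²)(8.43×10⁻⁹ C)(-2.42×10⁻⁹ C)(1/0.699 − 1/0.617) = 3.49×10⁻⁸ J.
v = √(2·3.49×10⁻⁸/0.0458) = 1.23×10⁻³ m/s.

1.23×10⁻³ m/s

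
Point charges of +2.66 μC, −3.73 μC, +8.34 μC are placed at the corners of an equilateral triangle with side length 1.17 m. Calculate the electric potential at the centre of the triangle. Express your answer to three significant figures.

Electric potential is a scalar, so the contributions from each charge add algebraically: V = Σ kqᵢ/rᵢ.
The distance from each vertex to the centroid is a/√3 = 0.675 m.
V = k[(2.66×10⁻⁶)/(0.675) + (-3.73×10⁻⁶)/(0.675) + (8.34×10⁻⁶)/(0.675)] = 9.68×10⁴ V.

9.68×10⁴ V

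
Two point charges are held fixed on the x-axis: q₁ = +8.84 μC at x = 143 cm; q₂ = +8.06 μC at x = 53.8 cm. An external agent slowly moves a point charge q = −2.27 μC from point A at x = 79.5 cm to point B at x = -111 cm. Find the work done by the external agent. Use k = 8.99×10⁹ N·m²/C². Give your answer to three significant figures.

0.753 J

For quasistatic motion the external work equals the change in potential energy: W_ext = qΔV = q(V_B − V_A).
At A: distances to the source charges are 0.635 m, 0.257 m; V_A = Σ kqᵢ/rᵢ = 4.07×10⁵ V.
At B: distances to the source charges are 2.54 m, 1.65 m; V_B = Σ kqᵢ/rᵢ = 7.53×10⁴ V.
ΔV = V_B − V_A = -3.32×10⁵ V.
W_ext = qΔV = (-2.27×10⁻⁶ C)(-3.32×10⁵ V) = 0.753 J.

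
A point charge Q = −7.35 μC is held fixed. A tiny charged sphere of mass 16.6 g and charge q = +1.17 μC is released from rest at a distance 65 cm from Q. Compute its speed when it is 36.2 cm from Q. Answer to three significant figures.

Only the electrostatic force acts, so mechanical energy is conserved: ½mv² = U₁ − U₂ = kQq(1/r₁ − 1/r₂).
U₁ − U₂ = (8.99×10⁹ N·m²/C²)(-7.35×10⁻⁶ C)(1.17×10⁻⁶ C)(1/0.650 − 1/0.362) = 0.0946 J.
v = √(2·0.0946/0.0166) = 3.38 m/s.

3.38 m/s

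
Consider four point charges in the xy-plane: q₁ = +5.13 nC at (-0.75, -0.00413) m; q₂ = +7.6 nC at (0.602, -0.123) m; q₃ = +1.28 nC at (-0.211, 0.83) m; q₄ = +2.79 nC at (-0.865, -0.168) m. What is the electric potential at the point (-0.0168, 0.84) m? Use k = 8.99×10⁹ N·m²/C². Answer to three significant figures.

179 V

The total potential is the scalar sum of each charge's contribution, V = Σ kqᵢ/rᵢ.
Distances from the field point to each charge: r₁ = 1.12 m, r₂ = 1.14 m, r₃ = 0.194 m, r₄ = 1.32 m.
V = k[(5.13×10⁻⁹)/(1.12) + (7.60×10⁻⁹)/(1.14) + (1.28×10⁻⁹)/(0.194) + (2.79×10⁻⁹)/(1.32)] = 179 V.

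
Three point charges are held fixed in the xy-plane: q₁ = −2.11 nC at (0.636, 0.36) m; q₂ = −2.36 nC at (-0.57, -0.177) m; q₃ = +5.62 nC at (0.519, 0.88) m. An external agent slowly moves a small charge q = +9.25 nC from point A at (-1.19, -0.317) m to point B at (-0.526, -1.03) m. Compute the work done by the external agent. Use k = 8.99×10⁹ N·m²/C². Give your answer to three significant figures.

6.29×10⁻⁸ J

For quasistatic motion the external work equals the change in potential energy: W_ext = qΔV = q(V_B − V_A).
At A: distances to the source charges are 1.95 m, 0.636 m, 2.09 m; V_A = Σ kqᵢ/rᵢ = -18.9 V.
At B: distances to the source charges are 1.81 m, 0.854 m, 2.18 m; V_B = Σ kqᵢ/rᵢ = -12.1 V.
ΔV = V_B − V_A = 6.80 V.
W_ext = qΔV = (9.25×10⁻⁹ C)(6.80 V) = 6.29×10⁻⁸ J.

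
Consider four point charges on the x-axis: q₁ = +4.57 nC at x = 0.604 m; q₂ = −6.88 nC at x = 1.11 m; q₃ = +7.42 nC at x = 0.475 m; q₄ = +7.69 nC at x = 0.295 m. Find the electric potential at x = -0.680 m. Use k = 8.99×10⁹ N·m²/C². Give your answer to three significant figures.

The total potential is the scalar sum of each charge's contribution, V = Σ kqᵢ/rᵢ.
Distances from the field point to each charge: r₁ = 1.28 m, r₂ = 1.79 m, r₃ = 1.16 m, r₄ = 0.975 m.
V = k[(4.57×10⁻⁹)/(1.28) + (-6.88×10⁻⁹)/(1.79) + (7.42×10⁻⁹)/(1.16) + (7.69×10⁻⁹)/(0.975)] = 126 V.

126 V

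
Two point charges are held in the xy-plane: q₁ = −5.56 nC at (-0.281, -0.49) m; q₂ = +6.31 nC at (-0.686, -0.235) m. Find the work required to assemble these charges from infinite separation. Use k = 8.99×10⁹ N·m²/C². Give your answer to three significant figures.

-6.59×10⁻⁷ J

The assembly work is the sum of pairwise potential energies, U = Σ_{i<j} kqᵢqⱼ/rᵢⱼ.
Pair separations: r₁₂ = 0.479 m.
U = (-6.59×10⁻⁷) = -6.59×10⁻⁷ J.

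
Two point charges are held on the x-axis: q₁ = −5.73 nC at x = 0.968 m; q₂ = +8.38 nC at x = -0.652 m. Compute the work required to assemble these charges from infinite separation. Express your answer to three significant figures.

-2.66×10⁻⁷ J

The work to assemble the configuration equals its total potential energy, U = Σ kqᵢqⱼ/rᵢⱼ over all pairs.
Pair separations: r₁₂ = 1.62 m.
U = (-2.66×10⁻⁷) = -2.66×10⁻⁷ J.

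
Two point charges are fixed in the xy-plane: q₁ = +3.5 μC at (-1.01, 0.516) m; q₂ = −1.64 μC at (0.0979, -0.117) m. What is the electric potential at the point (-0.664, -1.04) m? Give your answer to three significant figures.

Electric potential is a scalar, so the contributions from each charge add algebraically: V = Σ kqᵢ/rᵢ.
Distances from the field point to each charge: r₁ = 1.59 m, r₂ = 1.20 m.
V = k[(3.50×10⁻⁶)/(1.59) + (-1.64×10⁻⁶)/(1.20)] = 7420 V.

7420 V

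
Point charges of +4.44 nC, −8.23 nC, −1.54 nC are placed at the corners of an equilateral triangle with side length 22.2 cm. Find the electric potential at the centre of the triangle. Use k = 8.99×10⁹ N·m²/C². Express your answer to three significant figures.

The total potential is the scalar sum of each charge's contribution, V = Σ kqᵢ/rᵢ.
The distance from each vertex to the centroid is a/√3 = 0.128 m.
V = k[(4.44×10⁻⁹)/(0.128) + (-8.23×10⁻⁹)/(0.128) + (-1.54×10⁻⁹)/(0.128)] = -374 V.

-374 V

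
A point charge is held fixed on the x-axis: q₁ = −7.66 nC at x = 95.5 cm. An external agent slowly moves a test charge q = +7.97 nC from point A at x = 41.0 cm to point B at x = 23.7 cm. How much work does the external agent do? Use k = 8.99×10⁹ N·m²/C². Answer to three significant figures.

2.43×10⁻⁷ J

For quasistatic motion the external work equals the change in potential energy: W_ext = qΔV = q(V_B − V_A).
At A: distance to the source charge is 0.545 m; V_A = kq₁/r = -126 V.
At B: distance to the source charge is 0.718 m; V_B = kq₁/r = -95.9 V.
ΔV = V_B − V_A = 30.4 V.
W_ext = qΔV = (7.97×10⁻⁹ C)(30.4 V) = 2.43×10⁻⁷ J.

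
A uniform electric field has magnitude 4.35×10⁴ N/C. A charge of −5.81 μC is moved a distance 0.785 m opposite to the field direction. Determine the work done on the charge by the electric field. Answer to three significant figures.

0.198 J

The potential change for a displacement 0.785 m opposite to the field direction is ΔV = +Ed = 3.41×10⁴ V.
W_field = −qΔV = 0.198 J.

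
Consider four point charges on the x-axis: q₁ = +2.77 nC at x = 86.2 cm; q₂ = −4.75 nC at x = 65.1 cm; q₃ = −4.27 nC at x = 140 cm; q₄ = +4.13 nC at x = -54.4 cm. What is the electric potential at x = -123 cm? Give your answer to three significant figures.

28.7 V

Electric potential is a scalar, so the contributions from each charge add algebraically: V = Σ kqᵢ/rᵢ.
Distances from the field point to each charge: r₁ = 2.09 m, r₂ = 1.88 m, r₃ = 2.63 m, r₄ = 0.686 m.
V = k[(2.77×10⁻⁹)/(2.09) + (-4.75×10⁻⁹)/(1.88) + (-4.27×10⁻⁹)/(2.63) + (4.13×10⁻⁹)/(0.686)] = 28.7 V.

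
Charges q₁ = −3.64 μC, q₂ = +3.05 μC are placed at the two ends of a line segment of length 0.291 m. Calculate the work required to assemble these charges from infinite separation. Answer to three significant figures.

The assembly work is the sum of pairwise potential energies, U = Σ_{i<j} kqᵢqⱼ/rᵢⱼ.
The separation is r = 0.291 m.
U = (-0.343) = -0.343 J.

-0.343 J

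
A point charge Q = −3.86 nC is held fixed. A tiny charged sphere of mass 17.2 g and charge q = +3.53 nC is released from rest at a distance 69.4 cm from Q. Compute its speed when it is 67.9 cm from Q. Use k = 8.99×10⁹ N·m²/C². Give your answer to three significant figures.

6.73×10⁻⁴ m/s

Only the electrostatic force acts, so mechanical energy is conserved: ½mv² = U₁ − U₂ = kQq(1/r₁ − 1/r₂).
U₁ − U₂ = (8.99×10⁹ N·m²/C²)(-3.86×10⁻⁹ C)(3.53×10⁻⁹ C)(1/0.694 − 1/0.679) = 3.90×10⁻⁹ J.
v = √(2·3.90×10⁻⁹/0.0172) = 6.73×10⁻⁴ m/s.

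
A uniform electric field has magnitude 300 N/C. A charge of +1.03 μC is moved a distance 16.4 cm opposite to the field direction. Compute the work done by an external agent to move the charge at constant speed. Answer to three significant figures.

The potential change for a displacement 16.4 cm opposite to the field direction is ΔV = +Ed = 49.2 V.
W_ext = qΔV = 5.07×10⁻⁵ J.

5.07×10⁻⁵ J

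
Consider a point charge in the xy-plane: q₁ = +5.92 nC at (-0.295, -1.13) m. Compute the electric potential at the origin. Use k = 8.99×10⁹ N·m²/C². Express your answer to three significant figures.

45.6 V

Electric potential is a scalar, so the contributions from each charge add algebraically: V = Σ kqᵢ/rᵢ.
Distances from the field point to each charge: r₁ = 1.17 m.
V = k[(5.92×10⁻⁹)/(1.17)] = 45.6 V.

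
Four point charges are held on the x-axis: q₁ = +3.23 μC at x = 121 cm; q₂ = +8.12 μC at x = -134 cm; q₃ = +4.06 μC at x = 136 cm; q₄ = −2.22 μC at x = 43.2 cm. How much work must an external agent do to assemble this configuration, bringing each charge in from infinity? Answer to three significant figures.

0.727 J

The work to assemble the configuration equals its total potential energy, U = Σ kqᵢqⱼ/rᵢⱼ over all pairs.
Pair separations: r₁₂ = 2.55 m, r₁₃ = 0.150 m, r₁₄ = 0.778 m, r₂₃ = 2.70 m, r₂₄ = 1.77 m, r₃₄ = 0.928 m.
Summing all 6 pair terms gives U = 0.727 J.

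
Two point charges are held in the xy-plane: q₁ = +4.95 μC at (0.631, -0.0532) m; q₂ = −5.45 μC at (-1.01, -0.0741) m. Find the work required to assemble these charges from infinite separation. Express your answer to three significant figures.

The work to assemble the configuration equals its total potential energy, U = Σ kqᵢqⱼ/rᵢⱼ over all pairs.
Pair separations: r₁₂ = 1.64 m.
U = (-0.148) = -0.148 J.

-0.148 J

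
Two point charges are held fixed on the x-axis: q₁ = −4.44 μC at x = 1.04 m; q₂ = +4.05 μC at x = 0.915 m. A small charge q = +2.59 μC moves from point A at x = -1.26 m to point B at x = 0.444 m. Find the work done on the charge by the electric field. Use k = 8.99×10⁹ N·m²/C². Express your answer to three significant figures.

The work done by the electric force is W_field = −ΔU = −q(V_B − V_A) = q(V_A − V_B).
At A: distances to the source charges are 2.30 m, 2.17 m; V_A = Σ kqᵢ/rᵢ = -615 V.
At B: distances to the source charges are 0.596 m, 0.471 m; V_B = Σ kqᵢ/rᵢ = 1.03×10⁴ V.
ΔV = V_B − V_A = 1.09×10⁴ V.
W_field = −qΔV = −(2.59×10⁻⁶ C)(1.09×10⁴ V) = -0.0283 J.

-0.0283 J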